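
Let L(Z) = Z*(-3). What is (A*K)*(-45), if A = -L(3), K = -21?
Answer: 8505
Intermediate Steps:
L(Z) = -3*Z
A = 9 (A = -(-3)*3 = -1*(-9) = 9)
(A*K)*(-45) = (9*(-21))*(-45) = -189*(-45) = 8505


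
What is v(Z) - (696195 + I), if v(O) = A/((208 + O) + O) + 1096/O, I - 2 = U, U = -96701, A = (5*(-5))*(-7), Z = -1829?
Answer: -151314153443/252402 ≈ -5.9950e+5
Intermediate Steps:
A = 175 (A = -25*(-7) = 175)
I = -96699 (I = 2 - 96701 = -96699)
v(O) = 175/(208 + 2*O) + 1096/O (v(O) = 175/((208 + O) + O) + 1096/O = 175/(208 + 2*O) + 1096/O)
v(Z) - (696195 + I) = (1/2)*(227968 + 2367*(-1829))/(-1829*(104 - 1829)) - (696195 - 96699) = (1/2)*(-1/1829)*(227968 - 4329243)/(-1725) - 1*599496 = (1/2)*(-1/1829)*(-1/1725)*(-4101275) - 599496 = -164051/252402 - 599496 = -151314153443/252402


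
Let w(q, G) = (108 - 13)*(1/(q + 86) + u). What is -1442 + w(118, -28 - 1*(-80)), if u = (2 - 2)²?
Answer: -294073/204 ≈ -1441.5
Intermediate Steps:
u = 0 (u = 0² = 0)
w(q, G) = 95/(86 + q) (w(q, G) = (108 - 13)*(1/(q + 86) + 0) = 95*(1/(86 + q) + 0) = 95/(86 + q))
-1442 + w(118, -28 - 1*(-80)) = -1442 + 95/(86 + 118) = -1442 + 95/204 = -294073/204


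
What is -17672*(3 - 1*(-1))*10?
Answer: -706880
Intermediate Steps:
-17672*(3 - 1*(-1))*10 = -17672*(3 + 1)*10 = -70688*10 = -17672*40 = -706880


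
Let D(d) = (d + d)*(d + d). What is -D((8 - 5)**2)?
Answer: -324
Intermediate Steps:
D(d) = 4*d**2 (D(d) = (2*d)*(2*d) = 4*d**2)
-D((8 - 5)**2) = -4*((8 - 5)**2)**2 = -4*(3**2)**2 = -4*9**2 = -4*81 = -1*324 = -324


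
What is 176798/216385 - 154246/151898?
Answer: -3260629053/16434224365 ≈ -0.19840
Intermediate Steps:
176798/216385 - 154246/151898 = 176798*(1/216385) - 154246*1/151898 = 176798/216385 - 77123/75949 = -3260629053/16434224365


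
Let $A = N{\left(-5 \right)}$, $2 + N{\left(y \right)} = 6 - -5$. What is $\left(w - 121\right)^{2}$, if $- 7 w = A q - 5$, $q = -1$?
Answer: $14161$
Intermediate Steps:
$N{\left(y \right)} = 9$ ($N{\left(y \right)} = -2 + \left(6 - -5\right) = -2 + \left(6 + 5\right) = -2 + 11 = 9$)
$A = 9$
$w = 2$ ($w = - \frac{9 \left(-1\right) - 5}{7} = - \frac{-9 - 5}{7} = \left(- \frac{1}{7}\right) \left(-14\right) = 2$)
$\left(w - 121\right)^{2} = \left(2 - 121\right)^{2} = \left(-119\right)^{2} = 14161$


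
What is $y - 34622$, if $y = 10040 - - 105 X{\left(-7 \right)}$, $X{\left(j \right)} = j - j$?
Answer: $-24582$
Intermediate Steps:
$X{\left(j \right)} = 0$
$y = 10040$ ($y = 10040 - \left(-105\right) 0 = 10040 - 0 = 10040 + 0 = 10040$)
$y - 34622 = 10040 - 34622 = -24582$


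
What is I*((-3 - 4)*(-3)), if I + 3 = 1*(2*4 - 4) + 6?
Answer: 147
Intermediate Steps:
I = 7 (I = -3 + (1*(2*4 - 4) + 6) = -3 + (1*(8 - 4) + 6) = -3 + (1*4 + 6) = -3 + (4 + 6) = -3 + 10 = 7)
I*((-3 - 4)*(-3)) = 7*((-3 - 4)*(-3)) = 7*(-7*(-3)) = 7*21 = 147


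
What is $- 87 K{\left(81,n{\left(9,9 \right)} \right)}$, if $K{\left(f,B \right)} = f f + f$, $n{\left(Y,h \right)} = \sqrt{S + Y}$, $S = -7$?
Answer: $-577854$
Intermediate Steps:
$n{\left(Y,h \right)} = \sqrt{-7 + Y}$
$K{\left(f,B \right)} = f + f^{2}$ ($K{\left(f,B \right)} = f^{2} + f = f + f^{2}$)
$- 87 K{\left(81,n{\left(9,9 \right)} \right)} = - 87 \cdot 81 \left(1 + 81\right) = - 87 \cdot 81 \cdot 82 = \left(-87\right) 6642 = -577854$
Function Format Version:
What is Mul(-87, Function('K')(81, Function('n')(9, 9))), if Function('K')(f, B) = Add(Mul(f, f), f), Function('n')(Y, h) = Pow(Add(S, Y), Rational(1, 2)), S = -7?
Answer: -577854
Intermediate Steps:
Function('n')(Y, h) = Pow(Add(-7, Y), Rational(1, 2))
Function('K')(f, B) = Add(f, Pow(f, 2)) (Function('K')(f, B) = Add(Pow(f, 2), f) = Add(f, Pow(f, 2)))
Mul(-87, Function('K')(81, Function('n')(9, 9))) = Mul(-87, Mul(81, Add(1, 81))) = Mul(-87, Mul(81, 82)) = Mul(-87, 6642) = -577854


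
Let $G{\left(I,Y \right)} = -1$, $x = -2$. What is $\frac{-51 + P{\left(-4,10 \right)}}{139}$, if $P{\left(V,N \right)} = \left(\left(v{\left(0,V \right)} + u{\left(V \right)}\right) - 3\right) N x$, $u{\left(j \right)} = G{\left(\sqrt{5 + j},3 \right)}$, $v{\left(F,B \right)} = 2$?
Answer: $- \frac{11}{139} \approx -0.079137$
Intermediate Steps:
$u{\left(j \right)} = -1$
$P{\left(V,N \right)} = 4 N$ ($P{\left(V,N \right)} = \left(\left(2 - 1\right) - 3\right) N \left(-2\right) = \left(1 - 3\right) N \left(-2\right) = - 2 N \left(-2\right) = 4 N$)
$\frac{-51 + P{\left(-4,10 \right)}}{139} = \frac{-51 + 4 \cdot 10}{139} = \frac{-51 + 40}{139} = \frac{1}{139} \left(-11\right) = - \frac{11}{139}$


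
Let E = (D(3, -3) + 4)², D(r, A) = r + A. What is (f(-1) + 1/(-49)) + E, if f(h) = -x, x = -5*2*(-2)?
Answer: -197/49 ≈ -4.0204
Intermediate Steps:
D(r, A) = A + r
x = 20 (x = -10*(-2) = 20)
f(h) = -20 (f(h) = -1*20 = -20)
E = 16 (E = ((-3 + 3) + 4)² = (0 + 4)² = 4² = 16)
(f(-1) + 1/(-49)) + E = (-20 + 1/(-49)) + 16 = (-20 - 1/49) + 16 = -981/49 + 16 = -197/49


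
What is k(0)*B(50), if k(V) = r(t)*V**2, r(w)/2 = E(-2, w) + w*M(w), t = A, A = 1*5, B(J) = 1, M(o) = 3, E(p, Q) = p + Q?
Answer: 0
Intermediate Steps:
E(p, Q) = Q + p
A = 5
t = 5
r(w) = -4 + 8*w (r(w) = 2*((w - 2) + w*3) = 2*((-2 + w) + 3*w) = 2*(-2 + 4*w) = -4 + 8*w)
k(V) = 36*V**2 (k(V) = (-4 + 8*5)*V**2 = (-4 + 40)*V**2 = 36*V**2)
k(0)*B(50) = (36*0**2)*1 = (36*0)*1 = 0*1 = 0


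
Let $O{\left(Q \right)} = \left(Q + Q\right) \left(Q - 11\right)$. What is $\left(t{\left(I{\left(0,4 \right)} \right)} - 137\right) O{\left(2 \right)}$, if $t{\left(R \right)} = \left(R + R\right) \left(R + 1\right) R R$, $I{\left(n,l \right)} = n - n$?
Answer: $4932$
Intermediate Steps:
$I{\left(n,l \right)} = 0$
$O{\left(Q \right)} = 2 Q \left(-11 + Q\right)$
$t{\left(R \right)} = 2 R^{3} \left(1 + R\right)$ ($t{\left(R \right)} = 2 R \left(1 + R\right) R R = 2 R^{2} \left(1 + R\right) R = 2 R^{3} \left(1 + R\right)$)
$\left(t{\left(I{\left(0,4 \right)} \right)} - 137\right) O{\left(2 \right)} = \left(2 \cdot 0^{3} \left(1 + 0\right) - 137\right) 2 \cdot 2 \left(-11 + 2\right) = \left(2 \cdot 0 \cdot 1 - 137\right) 2 \cdot 2 \left(-9\right) = \left(0 - 137\right) \left(-36\right) = \left(-137\right) \left(-36\right) = 4932$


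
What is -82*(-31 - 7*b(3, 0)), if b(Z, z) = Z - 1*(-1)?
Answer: 4838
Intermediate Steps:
b(Z, z) = 1 + Z (b(Z, z) = Z + 1 = 1 + Z)
-82*(-31 - 7*b(3, 0)) = -82*(-31 - 7*(1 + 3)) = -82*(-31 - 7*4) = -82*(-31 - 28) = -82*(-59) = 4838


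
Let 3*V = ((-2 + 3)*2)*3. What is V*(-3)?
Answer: -6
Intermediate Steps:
V = 2 (V = (((-2 + 3)*2)*3)/3 = ((1*2)*3)/3 = (2*3)/3 = (1/3)*6 = 2)
V*(-3) = 2*(-3) = -6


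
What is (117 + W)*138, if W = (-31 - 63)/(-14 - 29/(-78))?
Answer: 18175014/1063 ≈ 17098.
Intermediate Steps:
W = 7332/1063 (W = -94/(-14 - 29*(-1/78)) = -94/(-14 + 29/78) = -94/(-1063/78) = -94*(-78/1063) = 7332/1063 ≈ 6.8975)
(117 + W)*138 = (117 + 7332/1063)*138 = (131703/1063)*138 = 18175014/1063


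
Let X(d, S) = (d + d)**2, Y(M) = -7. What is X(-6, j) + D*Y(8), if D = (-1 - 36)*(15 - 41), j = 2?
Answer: -6590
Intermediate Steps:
X(d, S) = 4*d**2 (X(d, S) = (2*d)**2 = 4*d**2)
D = 962 (D = -37*(-26) = 962)
X(-6, j) + D*Y(8) = 4*(-6)**2 + 962*(-7) = 4*36 - 6734 = 144 - 6734 = -6590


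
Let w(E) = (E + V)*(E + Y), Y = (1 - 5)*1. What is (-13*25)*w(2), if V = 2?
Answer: 2600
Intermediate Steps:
Y = -4 (Y = -4*1 = -4)
w(E) = (-4 + E)*(2 + E) (w(E) = (E + 2)*(E - 4) = (2 + E)*(-4 + E) = (-4 + E)*(2 + E))
(-13*25)*w(2) = (-13*25)*(-8 + 2² - 2*2) = -325*(-8 + 4 - 4) = -325*(-8) = 2600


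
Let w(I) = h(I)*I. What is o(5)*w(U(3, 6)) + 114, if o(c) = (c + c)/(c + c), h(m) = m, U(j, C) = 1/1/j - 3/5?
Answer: 2994/25 ≈ 119.76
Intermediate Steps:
U(j, C) = -⅗ + j (U(j, C) = 1*j - 3*⅕ = j - ⅗ = -⅗ + j)
w(I) = I² (w(I) = I*I = I²)
o(c) = 1 (o(c) = (2*c)/((2*c)) = (2*c)*(1/(2*c)) = 1)
o(5)*w(U(3, 6)) + 114 = 1*(-⅗ + 3)² + 114 = 1*(12/5)² + 114 = 1*(144/25) + 114 = 144/25 + 114 = 2994/25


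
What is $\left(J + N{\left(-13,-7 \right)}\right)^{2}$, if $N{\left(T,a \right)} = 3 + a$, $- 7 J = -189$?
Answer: $529$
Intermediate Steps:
$J = 27$ ($J = \left(- \frac{1}{7}\right) \left(-189\right) = 27$)
$\left(J + N{\left(-13,-7 \right)}\right)^{2} = \left(27 + \left(3 - 7\right)\right)^{2} = \left(27 - 4\right)^{2} = 23^{2} = 529$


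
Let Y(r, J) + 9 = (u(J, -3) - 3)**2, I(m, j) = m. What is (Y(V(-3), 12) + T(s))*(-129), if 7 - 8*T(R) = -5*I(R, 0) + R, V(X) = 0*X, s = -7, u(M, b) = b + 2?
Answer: -4515/8 ≈ -564.38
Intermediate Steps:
u(M, b) = 2 + b
V(X) = 0
Y(r, J) = 7 (Y(r, J) = -9 + ((2 - 3) - 3)**2 = -9 + (-1 - 3)**2 = -9 + (-4)**2 = -9 + 16 = 7)
T(R) = 7/8 + R/2 (T(R) = 7/8 - (-5*R + R)/8 = 7/8 - (-1)*R/2 = 7/8 + R/2)
(Y(V(-3), 12) + T(s))*(-129) = (7 + (7/8 + (1/2)*(-7)))*(-129) = (7 + (7/8 - 7/2))*(-129) = (7 - 21/8)*(-129) = (35/8)*(-129) = -4515/8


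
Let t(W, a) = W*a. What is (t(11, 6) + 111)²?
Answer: 31329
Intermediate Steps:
(t(11, 6) + 111)² = (11*6 + 111)² = (66 + 111)² = 177² = 31329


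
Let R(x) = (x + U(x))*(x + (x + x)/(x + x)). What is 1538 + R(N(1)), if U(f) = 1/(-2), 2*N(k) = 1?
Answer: 1538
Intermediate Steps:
N(k) = 1/2 (N(k) = (1/2)*1 = 1/2)
U(f) = -1/2
R(x) = (1 + x)*(-1/2 + x) (R(x) = (x - 1/2)*(x + (x + x)/(x + x)) = (-1/2 + x)*(x + (2*x)/((2*x))) = (-1/2 + x)*(x + (2*x)*(1/(2*x))) = (-1/2 + x)*(x + 1) = (-1/2 + x)*(1 + x) = (1 + x)*(-1/2 + x))
1538 + R(N(1)) = 1538 + (-1/2 + (1/2)**2 + (1/2)*(1/2)) = 1538 + (-1/2 + 1/4 + 1/4) = 1538 + 0 = 1538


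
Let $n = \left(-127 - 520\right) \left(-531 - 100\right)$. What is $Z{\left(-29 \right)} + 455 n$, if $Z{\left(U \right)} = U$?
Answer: $185756906$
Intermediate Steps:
$n = 408257$ ($n = \left(-647\right) \left(-631\right) = 408257$)
$Z{\left(-29 \right)} + 455 n = -29 + 455 \cdot 408257 = -29 + 185756935 = 185756906$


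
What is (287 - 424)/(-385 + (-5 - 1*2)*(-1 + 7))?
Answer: 137/427 ≈ 0.32084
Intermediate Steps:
(287 - 424)/(-385 + (-5 - 1*2)*(-1 + 7)) = -137/(-385 + (-5 - 2)*6) = -137/(-385 - 7*6) = -137/(-385 - 42) = -137/(-427) = -137*(-1/427) = 137/427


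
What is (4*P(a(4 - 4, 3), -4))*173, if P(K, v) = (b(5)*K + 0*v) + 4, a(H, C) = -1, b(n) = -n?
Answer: 6228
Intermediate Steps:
P(K, v) = 4 - 5*K (P(K, v) = ((-1*5)*K + 0*v) + 4 = (-5*K + 0) + 4 = -5*K + 4 = 4 - 5*K)
(4*P(a(4 - 4, 3), -4))*173 = (4*(4 - 5*(-1)))*173 = (4*(4 + 5))*173 = (4*9)*173 = 36*173 = 6228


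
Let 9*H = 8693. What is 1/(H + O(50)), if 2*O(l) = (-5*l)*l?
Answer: -9/47557 ≈ -0.00018925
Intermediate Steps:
H = 8693/9 (H = (1/9)*8693 = 8693/9 ≈ 965.89)
O(l) = -5*l**2/2 (O(l) = ((-5*l)*l)/2 = (-5*l**2)/2 = -5*l**2/2)
1/(H + O(50)) = 1/(8693/9 - 5/2*50**2) = 1/(8693/9 - 5/2*2500) = 1/(8693/9 - 6250) = 1/(-47557/9) = -9/47557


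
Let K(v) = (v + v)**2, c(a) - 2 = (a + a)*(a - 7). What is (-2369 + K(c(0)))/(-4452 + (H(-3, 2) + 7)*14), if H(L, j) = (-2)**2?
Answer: 2353/4298 ≈ 0.54746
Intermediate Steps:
c(a) = 2 + 2*a*(-7 + a) (c(a) = 2 + (a + a)*(a - 7) = 2 + (2*a)*(-7 + a) = 2 + 2*a*(-7 + a))
K(v) = 4*v**2 (K(v) = (2*v)**2 = 4*v**2)
H(L, j) = 4
(-2369 + K(c(0)))/(-4452 + (H(-3, 2) + 7)*14) = (-2369 + 4*(2 - 14*0 + 2*0**2)**2)/(-4452 + (4 + 7)*14) = (-2369 + 4*(2 + 0 + 2*0)**2)/(-4452 + 11*14) = (-2369 + 4*(2 + 0 + 0)**2)/(-4452 + 154) = (-2369 + 4*2**2)/(-4298) = (-2369 + 4*4)*(-1/4298) = (-2369 + 16)*(-1/4298) = -2353*(-1/4298) = 2353/4298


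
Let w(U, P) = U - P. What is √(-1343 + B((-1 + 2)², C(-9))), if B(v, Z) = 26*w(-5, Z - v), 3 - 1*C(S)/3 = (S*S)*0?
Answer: 41*I ≈ 41.0*I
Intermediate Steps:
C(S) = 9 (C(S) = 9 - 3*S*S*0 = 9 - 3*S²*0 = 9 - 3*0 = 9 + 0 = 9)
B(v, Z) = -130 - 26*Z + 26*v (B(v, Z) = 26*(-5 - (Z - v)) = 26*(-5 + (v - Z)) = 26*(-5 + v - Z) = -130 - 26*Z + 26*v)
√(-1343 + B((-1 + 2)², C(-9))) = √(-1343 + (-130 - 26*9 + 26*(-1 + 2)²)) = √(-1343 + (-130 - 234 + 26*1²)) = √(-1343 + (-130 - 234 + 26*1)) = √(-1343 + (-130 - 234 + 26)) = √(-1343 - 338) = √(-1681) = 41*I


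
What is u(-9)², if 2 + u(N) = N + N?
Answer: 400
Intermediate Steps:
u(N) = -2 + 2*N (u(N) = -2 + (N + N) = -2 + 2*N)
u(-9)² = (-2 + 2*(-9))² = (-2 - 18)² = (-20)² = 400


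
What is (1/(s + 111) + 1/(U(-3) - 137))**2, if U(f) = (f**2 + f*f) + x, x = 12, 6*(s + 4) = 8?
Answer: 16/1209300625 ≈ 1.3231e-8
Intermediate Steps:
s = -8/3 (s = -4 + (1/6)*8 = -4 + 4/3 = -8/3 ≈ -2.6667)
U(f) = 12 + 2*f**2 (U(f) = (f**2 + f*f) + 12 = (f**2 + f**2) + 12 = 2*f**2 + 12 = 12 + 2*f**2)
(1/(s + 111) + 1/(U(-3) - 137))**2 = (1/(-8/3 + 111) + 1/((12 + 2*(-3)**2) - 137))**2 = (1/(325/3) + 1/((12 + 2*9) - 137))**2 = (3/325 + 1/((12 + 18) - 137))**2 = (3/325 + 1/(30 - 137))**2 = (3/325 + 1/(-107))**2 = (3/325 - 1/107)**2 = (-4/34775)**2 = 16/1209300625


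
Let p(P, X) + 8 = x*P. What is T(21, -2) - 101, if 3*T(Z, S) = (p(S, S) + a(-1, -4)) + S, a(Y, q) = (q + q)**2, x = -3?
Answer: -81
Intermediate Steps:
p(P, X) = -8 - 3*P
a(Y, q) = 4*q**2 (a(Y, q) = (2*q)**2 = 4*q**2)
T(Z, S) = 56/3 - 2*S/3 (T(Z, S) = (((-8 - 3*S) + 4*(-4)**2) + S)/3 = (((-8 - 3*S) + 4*16) + S)/3 = (((-8 - 3*S) + 64) + S)/3 = ((56 - 3*S) + S)/3 = (56 - 2*S)/3 = 56/3 - 2*S/3)
T(21, -2) - 101 = (56/3 - 2/3*(-2)) - 101 = (56/3 + 4/3) - 101 = 20 - 101 = -81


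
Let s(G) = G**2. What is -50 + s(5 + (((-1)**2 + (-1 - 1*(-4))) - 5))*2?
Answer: -18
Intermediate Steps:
-50 + s(5 + (((-1)**2 + (-1 - 1*(-4))) - 5))*2 = -50 + (5 + (((-1)**2 + (-1 - 1*(-4))) - 5))**2*2 = -50 + (5 + ((1 + (-1 + 4)) - 5))**2*2 = -50 + (5 + ((1 + 3) - 5))**2*2 = -50 + (5 + (4 - 5))**2*2 = -50 + (5 - 1)**2*2 = -50 + 4**2*2 = -50 + 16*2 = -50 + 32 = -18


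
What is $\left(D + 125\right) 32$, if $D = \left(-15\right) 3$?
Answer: $2560$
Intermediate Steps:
$D = -45$
$\left(D + 125\right) 32 = \left(-45 + 125\right) 32 = 80 \cdot 32 = 2560$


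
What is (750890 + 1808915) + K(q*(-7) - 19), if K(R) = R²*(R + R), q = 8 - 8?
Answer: 2546087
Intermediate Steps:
q = 0
K(R) = 2*R³ (K(R) = R²*(2*R) = 2*R³)
(750890 + 1808915) + K(q*(-7) - 19) = (750890 + 1808915) + 2*(0*(-7) - 19)³ = 2559805 + 2*(0 - 19)³ = 2559805 + 2*(-19)³ = 2559805 + 2*(-6859) = 2559805 - 13718 = 2546087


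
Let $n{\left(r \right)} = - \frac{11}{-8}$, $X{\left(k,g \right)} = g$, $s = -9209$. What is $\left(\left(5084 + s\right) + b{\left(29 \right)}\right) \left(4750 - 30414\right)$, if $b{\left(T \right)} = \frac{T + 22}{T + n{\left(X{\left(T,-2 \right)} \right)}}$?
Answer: $\frac{8571493696}{81} \approx 1.0582 \cdot 10^{8}$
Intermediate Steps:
$n{\left(r \right)} = \frac{11}{8}$ ($n{\left(r \right)} = \left(-11\right) \left(- \frac{1}{8}\right) = \frac{11}{8}$)
$b{\left(T \right)} = \frac{22 + T}{\frac{11}{8} + T}$ ($b{\left(T \right)} = \frac{T + 22}{T + \frac{11}{8}} = \frac{22 + T}{\frac{11}{8} + T}$)
$\left(\left(5084 + s\right) + b{\left(29 \right)}\right) \left(4750 - 30414\right) = \left(\left(5084 - 9209\right) + \frac{8 \left(22 + 29\right)}{11 + 8 \cdot 29}\right) \left(4750 - 30414\right) = \left(-4125 + 8 \frac{1}{11 + 232} \cdot 51\right) \left(-25664\right) = \left(-4125 + 8 \cdot \frac{1}{243} \cdot 51\right) \left(-25664\right) = \left(-4125 + \frac{136}{81}\right) \left(-25664\right) = \left(- \frac{333989}{81}\right) \left(-25664\right) = \frac{8571493696}{81}$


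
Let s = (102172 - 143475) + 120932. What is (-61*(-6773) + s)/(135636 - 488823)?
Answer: -492782/353187 ≈ -1.3952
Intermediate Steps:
s = 79629 (s = -41303 + 120932 = 79629)
(-61*(-6773) + s)/(135636 - 488823) = (-61*(-6773) + 79629)/(135636 - 488823) = (413153 + 79629)/(-353187) = 492782*(-1/353187) = -492782/353187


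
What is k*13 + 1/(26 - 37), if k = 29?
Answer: 4146/11 ≈ 376.91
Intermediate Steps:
k*13 + 1/(26 - 37) = 29*13 + 1/(26 - 37) = 377 + 1/(-11) = 377 - 1/11 = 4146/11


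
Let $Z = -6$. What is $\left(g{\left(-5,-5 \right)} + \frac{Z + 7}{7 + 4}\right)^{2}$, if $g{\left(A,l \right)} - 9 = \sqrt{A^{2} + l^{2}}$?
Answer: $\frac{16050}{121} + \frac{1000 \sqrt{2}}{11} \approx 261.21$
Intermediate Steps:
$g{\left(A,l \right)} = 9 + \sqrt{A^{2} + l^{2}}$
$\left(g{\left(-5,-5 \right)} + \frac{Z + 7}{7 + 4}\right)^{2} = \left(\left(9 + \sqrt{\left(-5\right)^{2} + \left(-5\right)^{2}}\right) + \frac{-6 + 7}{7 + 4}\right)^{2} = \left(\left(9 + \sqrt{25 + 25}\right) + 1 \cdot \frac{1}{11}\right)^{2} = \left(\left(9 + \sqrt{50}\right) + 1 \cdot \frac{1}{11}\right)^{2} = \left(\left(9 + 5 \sqrt{2}\right) + \frac{1}{11}\right)^{2} = \left(\frac{100}{11} + 5 \sqrt{2}\right)^{2}$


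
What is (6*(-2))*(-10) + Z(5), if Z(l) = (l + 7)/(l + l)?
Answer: 606/5 ≈ 121.20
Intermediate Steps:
Z(l) = (7 + l)/(2*l) (Z(l) = (7 + l)/((2*l)) = (7 + l)*(1/(2*l)) = (7 + l)/(2*l))
(6*(-2))*(-10) + Z(5) = (6*(-2))*(-10) + (1/2)*(7 + 5)/5 = -12*(-10) + (1/2)*(1/5)*12 = 120 + 6/5 = 606/5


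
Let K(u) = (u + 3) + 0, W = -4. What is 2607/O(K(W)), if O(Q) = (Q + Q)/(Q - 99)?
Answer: 130350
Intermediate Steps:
K(u) = 3 + u (K(u) = (3 + u) + 0 = 3 + u)
O(Q) = 2*Q/(-99 + Q) (O(Q) = (2*Q)/(-99 + Q) = 2*Q/(-99 + Q))
2607/O(K(W)) = 2607/((2*(3 - 4)/(-99 + (3 - 4)))) = 2607/((2*(-1)/(-99 - 1))) = 2607/((2*(-1)/(-100))) = 2607/((2*(-1)*(-1/100))) = 2607/(1/50) = 2607*50 = 130350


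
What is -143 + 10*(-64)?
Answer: -783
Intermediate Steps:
-143 + 10*(-64) = -143 - 640 = -783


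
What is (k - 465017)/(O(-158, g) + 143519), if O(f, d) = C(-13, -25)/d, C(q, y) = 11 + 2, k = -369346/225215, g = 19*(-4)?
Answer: -7959417148076/2456517072665 ≈ -3.2401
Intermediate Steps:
g = -76
k = -369346/225215 (k = -369346*1/225215 = -369346/225215 ≈ -1.6400)
C(q, y) = 13
O(f, d) = 13/d
(k - 465017)/(O(-158, g) + 143519) = (-369346/225215 - 465017)/(13/(-76) + 143519) = -104729173001/(225215*(13*(-1/76) + 143519)) = -104729173001/(225215*(-13/76 + 143519)) = -104729173001/(225215*10907431/76) = -104729173001/225215*76/10907431 = -7959417148076/2456517072665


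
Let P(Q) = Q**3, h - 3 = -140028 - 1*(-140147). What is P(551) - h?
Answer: 167284029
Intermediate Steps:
h = 122 (h = 3 + (-140028 - 1*(-140147)) = 3 + (-140028 + 140147) = 3 + 119 = 122)
P(551) - h = 551**3 - 1*122 = 167284151 - 122 = 167284029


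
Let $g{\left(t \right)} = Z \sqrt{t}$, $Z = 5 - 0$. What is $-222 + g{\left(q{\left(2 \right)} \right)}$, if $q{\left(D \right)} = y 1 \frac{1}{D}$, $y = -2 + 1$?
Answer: $-222 + \frac{5 i \sqrt{2}}{2} \approx -222.0 + 3.5355 i$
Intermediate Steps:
$y = -1$
$q{\left(D \right)} = - \frac{1}{D}$
$Z = 5$ ($Z = 5 + 0 = 5$)
$g{\left(t \right)} = 5 \sqrt{t}$
$-222 + g{\left(q{\left(2 \right)} \right)} = -222 + 5 \sqrt{- \frac{1}{2}} = -222 + 5 \frac{i \sqrt{2}}{2} = -222 + \frac{5 i \sqrt{2}}{2}$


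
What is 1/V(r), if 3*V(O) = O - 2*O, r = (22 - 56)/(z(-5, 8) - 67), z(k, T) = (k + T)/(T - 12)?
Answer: -813/136 ≈ -5.9779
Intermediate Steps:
z(k, T) = (T + k)/(-12 + T)
r = 136/271 (r = (22 - 56)/((8 - 5)/(-12 + 8) - 67) = -34/(3/(-4) - 67) = -34/(-¼*3 - 67) = -34/(-¾ - 67) = -34/(-271/4) = -34*(-4/271) = 136/271 ≈ 0.50185)
V(O) = -O/3 (V(O) = (O - 2*O)/3 = (-O)/3 = -O/3)
1/V(r) = 1/(-⅓*136/271) = 1/(-136/813) = -813/136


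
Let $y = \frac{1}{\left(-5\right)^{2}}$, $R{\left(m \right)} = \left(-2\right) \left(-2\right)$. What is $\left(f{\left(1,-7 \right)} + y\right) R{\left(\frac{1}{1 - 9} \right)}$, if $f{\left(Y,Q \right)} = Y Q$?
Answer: $- \frac{696}{25} \approx -27.84$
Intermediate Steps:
$f{\left(Y,Q \right)} = Q Y$
$R{\left(m \right)} = 4$
$y = \frac{1}{25} \approx 0.04$
$\left(f{\left(1,-7 \right)} + y\right) R{\left(\frac{1}{1 - 9} \right)} = \left(\left(-7\right) 1 + \frac{1}{25}\right) 4 = \left(-7 + \frac{1}{25}\right) 4 = \left(- \frac{174}{25}\right) 4 = - \frac{696}{25}$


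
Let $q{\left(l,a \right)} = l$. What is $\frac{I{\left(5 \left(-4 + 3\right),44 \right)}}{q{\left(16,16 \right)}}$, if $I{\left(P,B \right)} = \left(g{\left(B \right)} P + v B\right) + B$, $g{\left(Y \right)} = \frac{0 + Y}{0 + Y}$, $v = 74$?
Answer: $\frac{3295}{16} \approx 205.94$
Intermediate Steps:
$g{\left(Y \right)} = 1$ ($g{\left(Y \right)} = \frac{Y}{Y} = 1$)
$I{\left(P,B \right)} = P + 75 B$ ($I{\left(P,B \right)} = \left(1 P + 74 B\right) + B = \left(P + 74 B\right) + B = P + 75 B$)
$\frac{I{\left(5 \left(-4 + 3\right),44 \right)}}{q{\left(16,16 \right)}} = \frac{5 \left(-4 + 3\right) + 75 \cdot 44}{16} = \left(5 \left(-1\right) + 3300\right) \frac{1}{16} = \left(-5 + 3300\right) \frac{1}{16} = 3295 \cdot \frac{1}{16} = \frac{3295}{16}$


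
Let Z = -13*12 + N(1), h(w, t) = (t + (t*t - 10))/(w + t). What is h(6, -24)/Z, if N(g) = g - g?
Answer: 271/1404 ≈ 0.19302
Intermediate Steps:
N(g) = 0
h(w, t) = (-10 + t + t²)/(t + w) (h(w, t) = (t + (t² - 10))/(t + w) = (t + (-10 + t²))/(t + w) = (-10 + t + t²)/(t + w))
Z = -156 (Z = -13*12 + 0 = -156 + 0 = -156)
h(6, -24)/Z = ((-10 - 24 + (-24)²)/(-24 + 6))/(-156) = ((-10 - 24 + 576)/(-18))*(-1/156) = -1/18*542*(-1/156) = -271/9*(-1/156) = 271/1404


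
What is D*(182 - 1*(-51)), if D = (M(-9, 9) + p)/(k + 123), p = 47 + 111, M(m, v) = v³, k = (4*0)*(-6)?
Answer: 206671/123 ≈ 1680.3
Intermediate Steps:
k = 0 (k = 0*(-6) = 0)
p = 158
D = 887/123 (D = (9³ + 158)/(0 + 123) = (729 + 158)/123 = 887*(1/123) = 887/123 ≈ 7.2114)
D*(182 - 1*(-51)) = 887*(182 - 1*(-51))/123 = 887*(182 + 51)/123 = (887/123)*233 = 206671/123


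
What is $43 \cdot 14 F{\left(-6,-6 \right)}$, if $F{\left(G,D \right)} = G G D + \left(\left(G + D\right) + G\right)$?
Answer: $-140868$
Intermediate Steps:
$F{\left(G,D \right)} = D + 2 G + D G^{2}$ ($F{\left(G,D \right)} = G^{2} D + \left(\left(D + G\right) + G\right) = D G^{2} + \left(D + 2 G\right) = D + 2 G + D G^{2}$)
$43 \cdot 14 F{\left(-6,-6 \right)} = 43 \cdot 14 \left(-6 + 2 \left(-6\right) - 6 \left(-6\right)^{2}\right) = 602 \left(-6 - 12 - 216\right) = 602 \left(-234\right) = -140868$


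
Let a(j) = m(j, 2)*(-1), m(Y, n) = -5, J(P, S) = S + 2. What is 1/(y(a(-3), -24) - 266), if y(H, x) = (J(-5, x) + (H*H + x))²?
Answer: 1/175 ≈ 0.0057143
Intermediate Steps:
J(P, S) = 2 + S
a(j) = 5 (a(j) = -5*(-1) = 5)
y(H, x) = (2 + H² + 2*x)² (y(H, x) = ((2 + x) + (H*H + x))² = ((2 + x) + (H² + x))² = ((2 + x) + (x + H²))² = (2 + H² + 2*x)²)
1/(y(a(-3), -24) - 266) = 1/((2 + 5² + 2*(-24))² - 266) = 1/((2 + 25 - 48)² - 266) = 1/((-21)² - 266) = 1/(441 - 266) = 1/175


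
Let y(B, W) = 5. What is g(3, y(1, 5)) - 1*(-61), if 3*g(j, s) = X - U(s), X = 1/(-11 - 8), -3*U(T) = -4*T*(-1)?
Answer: 10808/171 ≈ 63.205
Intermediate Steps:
U(T) = -4*T/3 (U(T) = -(-4*T)*(-1)/3 = -4*T/3)
X = -1/19 (X = 1/(-19) = -1/19 ≈ -0.052632)
g(j, s) = -1/57 + 4*s/9 (g(j, s) = (-1/19 - (-4)*s/3)/3 = (-1/19 + 4*s/3)/3 = -1/57 + 4*s/9)
g(3, y(1, 5)) - 1*(-61) = (-1/57 + (4/9)*5) - 1*(-61) = (-1/57 + 20/9) + 61 = 377/171 + 61 = 10808/171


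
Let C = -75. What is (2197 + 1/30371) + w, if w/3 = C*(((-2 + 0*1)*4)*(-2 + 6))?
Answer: 285396288/30371 ≈ 9397.0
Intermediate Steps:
w = 7200 (w = 3*(-75*(-2 + 0*1)*4*(-2 + 6)) = 3*(-75*(-2 + 0)*4*4) = 3*(-75*(-2*4)*4) = 3*(-(-600)*4) = 3*(-75*(-32)) = 3*2400 = 7200)
(2197 + 1/30371) + w = (2197 + 1/30371) + 7200 = 66725088/30371 + 7200 = 285396288/30371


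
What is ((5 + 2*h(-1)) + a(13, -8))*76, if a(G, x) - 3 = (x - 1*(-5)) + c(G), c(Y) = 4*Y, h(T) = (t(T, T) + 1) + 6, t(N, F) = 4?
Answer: 6004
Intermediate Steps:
h(T) = 11 (h(T) = (4 + 1) + 6 = 5 + 6 = 11)
a(G, x) = 8 + x + 4*G (a(G, x) = 3 + ((x - 1*(-5)) + 4*G) = 3 + ((x + 5) + 4*G) = 3 + ((5 + x) + 4*G) = 3 + (5 + x + 4*G) = 8 + x + 4*G)
((5 + 2*h(-1)) + a(13, -8))*76 = ((5 + 2*11) + (8 - 8 + 4*13))*76 = ((5 + 22) + (8 - 8 + 52))*76 = (27 + 52)*76 = 79*76 = 6004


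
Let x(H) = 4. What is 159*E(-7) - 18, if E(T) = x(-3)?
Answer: 618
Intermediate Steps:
E(T) = 4
159*E(-7) - 18 = 159*4 - 18 = 636 - 18 = 618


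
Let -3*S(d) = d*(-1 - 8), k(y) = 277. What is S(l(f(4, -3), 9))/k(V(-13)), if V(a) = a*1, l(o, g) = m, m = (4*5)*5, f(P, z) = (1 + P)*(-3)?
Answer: 300/277 ≈ 1.0830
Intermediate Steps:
f(P, z) = -3 - 3*P
m = 100 (m = 20*5 = 100)
l(o, g) = 100
V(a) = a
S(d) = 3*d (S(d) = -d*(-1 - 8)/3 = -d*(-9)/3 = -(-3)*d = 3*d)
S(l(f(4, -3), 9))/k(V(-13)) = (3*100)/277 = 300*(1/277) = 300/277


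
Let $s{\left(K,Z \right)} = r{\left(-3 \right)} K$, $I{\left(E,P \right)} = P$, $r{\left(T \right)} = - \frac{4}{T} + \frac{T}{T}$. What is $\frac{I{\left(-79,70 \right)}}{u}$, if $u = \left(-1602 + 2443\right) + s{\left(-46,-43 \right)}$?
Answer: $\frac{210}{2201} \approx 0.095411$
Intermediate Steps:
$r{\left(T \right)} = 1 - \frac{4}{T}$ ($r{\left(T \right)} = - \frac{4}{T} + 1 = 1 - \frac{4}{T}$)
$s{\left(K,Z \right)} = \frac{7 K}{3}$ ($s{\left(K,Z \right)} = \frac{-4 - 3}{-3} K = \left(- \frac{1}{3}\right) \left(-7\right) K = \frac{7 K}{3}$)
$u = \frac{2201}{3}$ ($u = \left(-1602 + 2443\right) + \frac{7}{3} \left(-46\right) = 841 - \frac{322}{3} = \frac{2201}{3} \approx 733.67$)
$\frac{I{\left(-79,70 \right)}}{u} = \frac{70}{\frac{2201}{3}} = 70 \cdot \frac{3}{2201} = \frac{210}{2201}$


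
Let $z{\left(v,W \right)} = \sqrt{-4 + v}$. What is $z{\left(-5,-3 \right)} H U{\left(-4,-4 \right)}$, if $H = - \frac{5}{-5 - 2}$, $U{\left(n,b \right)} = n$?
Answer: $- \frac{60 i}{7} \approx - 8.5714 i$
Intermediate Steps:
$H = \frac{5}{7}$ ($H = - \frac{5}{-7} = \left(-5\right) \left(- \frac{1}{7}\right) = \frac{5}{7} \approx 0.71429$)
$z{\left(-5,-3 \right)} H U{\left(-4,-4 \right)} = \sqrt{-4 - 5} \cdot \frac{5}{7} \left(-4\right) = \sqrt{-9} \cdot \frac{5}{7} \left(-4\right) = 3 i \frac{5}{7} \left(-4\right) = \frac{15 i}{7} \left(-4\right) = - \frac{60 i}{7}$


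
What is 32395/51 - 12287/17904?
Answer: 64374827/101456 ≈ 634.51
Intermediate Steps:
32395/51 - 12287/17904 = 64374827/101456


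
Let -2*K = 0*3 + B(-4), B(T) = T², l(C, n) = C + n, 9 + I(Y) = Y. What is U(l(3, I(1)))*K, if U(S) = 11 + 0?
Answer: -88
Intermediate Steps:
I(Y) = -9 + Y
U(S) = 11
K = -8 (K = -(0*3 + (-4)²)/2 = -(0 + 16)/2 = -½*16 = -8)
U(l(3, I(1)))*K = 11*(-8) = -88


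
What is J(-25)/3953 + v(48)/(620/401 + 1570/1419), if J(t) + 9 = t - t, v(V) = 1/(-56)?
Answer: -3010044507/334121790800 ≈ -0.0090088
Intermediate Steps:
v(V) = -1/56
J(t) = -9 (J(t) = -9 + (t - t) = -9 + 0 = -9)
J(-25)/3953 + v(48)/(620/401 + 1570/1419) = -9/3953 - 1/(56*(620/401 + 1570/1419)) = -9/3953 - 1/(56*1509350/569019) = -9/3953 - 1/56*569019/1509350 = -9/3953 - 569019/84523600 = -3010044507/334121790800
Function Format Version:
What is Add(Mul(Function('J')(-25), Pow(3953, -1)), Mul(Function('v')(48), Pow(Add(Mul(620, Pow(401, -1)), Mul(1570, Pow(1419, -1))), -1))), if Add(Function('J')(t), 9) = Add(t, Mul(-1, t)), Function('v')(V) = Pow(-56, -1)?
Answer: Rational(-3010044507, 334121790800) ≈ -0.0090088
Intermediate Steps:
Function('v')(V) = Rational(-1, 56)
Function('J')(t) = -9 (Function('J')(t) = Add(-9, Add(t, Mul(-1, t))) = Add(-9, 0) = -9)
Add(Mul(Function('J')(-25), Pow(3953, -1)), Mul(Function('v')(48), Pow(Add(Mul(620, Pow(401, -1)), Mul(1570, Pow(1419, -1))), -1))) = Add(Mul(-9, Pow(3953, -1)), Mul(Rational(-1, 56), Pow(Add(Mul(620, Pow(401, -1)), Mul(1570, Pow(1419, -1))), -1))) = Add(Mul(-9, Rational(1, 3953)), Mul(Rational(-1, 56), Pow(Add(Mul(620, Rational(1, 401)), Mul(1570, Rational(1, 1419))), -1))) = Add(Rational(-9, 3953), Mul(Rational(-1, 56), Pow(Add(Rational(620, 401), Rational(1570, 1419)), -1))) = Add(Rational(-9, 3953), Mul(Rational(-1, 56), Pow(Rational(1509350, 569019), -1))) = Add(Rational(-9, 3953), Mul(Rational(-1, 56), Rational(569019, 1509350))) = Add(Rational(-9, 3953), Rational(-569019, 84523600)) = Rational(-3010044507, 334121790800)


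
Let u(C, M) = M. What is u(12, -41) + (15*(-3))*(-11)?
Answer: 454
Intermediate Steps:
u(12, -41) + (15*(-3))*(-11) = -41 + (15*(-3))*(-11) = -41 - 45*(-11) = -41 + 495 = 454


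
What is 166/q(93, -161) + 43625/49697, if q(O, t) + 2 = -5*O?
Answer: 12123173/23208499 ≈ 0.52236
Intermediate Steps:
q(O, t) = -2 - 5*O
166/q(93, -161) + 43625/49697 = 166/(-2 - 5*93) + 43625/49697 = 166/(-2 - 465) + 43625*(1/49697) = 166/(-467) + 43625/49697 = 166*(-1/467) + 43625/49697 = -166/467 + 43625/49697 = 12123173/23208499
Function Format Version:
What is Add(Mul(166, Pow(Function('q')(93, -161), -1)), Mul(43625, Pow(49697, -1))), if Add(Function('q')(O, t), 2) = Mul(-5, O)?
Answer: Rational(12123173, 23208499) ≈ 0.52236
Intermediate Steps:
Function('q')(O, t) = Add(-2, Mul(-5, O))
Add(Mul(166, Pow(Function('q')(93, -161), -1)), Mul(43625, Pow(49697, -1))) = Add(Mul(166, Pow(Add(-2, Mul(-5, 93)), -1)), Mul(43625, Pow(49697, -1))) = Add(Mul(166, Pow(Add(-2, -465), -1)), Mul(43625, Rational(1, 49697))) = Add(Mul(166, Pow(-467, -1)), Rational(43625, 49697)) = Add(Mul(166, Rational(-1, 467)), Rational(43625, 49697)) = Add(Rational(-166, 467), Rational(43625, 49697)) = Rational(12123173, 23208499)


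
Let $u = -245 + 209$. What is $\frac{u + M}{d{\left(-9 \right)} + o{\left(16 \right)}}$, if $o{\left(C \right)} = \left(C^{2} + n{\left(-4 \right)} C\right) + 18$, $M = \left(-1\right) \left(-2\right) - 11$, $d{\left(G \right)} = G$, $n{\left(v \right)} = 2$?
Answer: $- \frac{5}{33} \approx -0.15152$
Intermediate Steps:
$M = -9$ ($M = 2 - 11 = -9$)
$u = -36$
$o{\left(C \right)} = 18 + C^{2} + 2 C$ ($o{\left(C \right)} = \left(C^{2} + 2 C\right) + 18 = 18 + C^{2} + 2 C$)
$\frac{u + M}{d{\left(-9 \right)} + o{\left(16 \right)}} = \frac{-36 - 9}{-9 + \left(18 + 16^{2} + 2 \cdot 16\right)} = - \frac{45}{-9 + \left(18 + 256 + 32\right)} = - \frac{45}{-9 + 306} = - \frac{45}{297} = \left(-45\right) \frac{1}{297} = - \frac{5}{33}$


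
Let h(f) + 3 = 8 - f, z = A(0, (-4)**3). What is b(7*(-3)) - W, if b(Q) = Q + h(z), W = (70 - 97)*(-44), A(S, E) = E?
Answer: -1140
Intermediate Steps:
z = -64 (z = (-4)**3 = -64)
h(f) = 5 - f (h(f) = -3 + (8 - f) = 5 - f)
W = 1188 (W = -27*(-44) = 1188)
b(Q) = 69 + Q (b(Q) = Q + (5 - 1*(-64)) = Q + (5 + 64) = Q + 69 = 69 + Q)
b(7*(-3)) - W = (69 + 7*(-3)) - 1*1188 = (69 - 21) - 1188 = 48 - 1188 = -1140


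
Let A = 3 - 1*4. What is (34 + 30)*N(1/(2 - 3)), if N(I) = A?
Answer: -64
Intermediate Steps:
A = -1 (A = 3 - 4 = -1)
N(I) = -1
(34 + 30)*N(1/(2 - 3)) = (34 + 30)*(-1) = 64*(-1) = -64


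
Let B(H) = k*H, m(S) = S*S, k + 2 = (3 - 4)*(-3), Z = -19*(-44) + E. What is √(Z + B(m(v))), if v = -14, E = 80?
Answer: 2*√278 ≈ 33.347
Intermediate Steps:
Z = 916 (Z = -19*(-44) + 80 = 836 + 80 = 916)
k = 1 (k = -2 + (3 - 4)*(-3) = -2 - 1*(-3) = -2 + 3 = 1)
m(S) = S²
B(H) = H (B(H) = 1*H = H)
√(Z + B(m(v))) = √(916 + (-14)²) = √(916 + 196) = √1112 = 2*√278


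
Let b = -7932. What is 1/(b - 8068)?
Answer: -1/16000 ≈ -6.2500e-5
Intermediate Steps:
1/(b - 8068) = 1/(-7932 - 8068) = 1/(-16000) = -1/16000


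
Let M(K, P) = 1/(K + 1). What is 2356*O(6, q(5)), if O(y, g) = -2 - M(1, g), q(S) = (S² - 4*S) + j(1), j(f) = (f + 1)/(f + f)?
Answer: -5890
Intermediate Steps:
M(K, P) = 1/(1 + K)
j(f) = (1 + f)/(2*f) (j(f) = (1 + f)/((2*f)) = (1 + f)*(1/(2*f)) = (1 + f)/(2*f))
q(S) = 1 + S² - 4*S (q(S) = (S² - 4*S) + (½)*(1 + 1)/1 = (S² - 4*S) + (½)*1*2 = (S² - 4*S) + 1 = 1 + S² - 4*S)
O(y, g) = -5/2 (O(y, g) = -2 - 1/(1 + 1) = -2 - 1/2 = -2 - 1*½ = -2 - ½ = -5/2)
2356*O(6, q(5)) = 2356*(-5/2) = -5890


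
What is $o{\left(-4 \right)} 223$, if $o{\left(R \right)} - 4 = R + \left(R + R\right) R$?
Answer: $7136$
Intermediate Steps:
$o{\left(R \right)} = 4 + R + 2 R^{2}$ ($o{\left(R \right)} = 4 + \left(R + \left(R + R\right) R\right) = 4 + \left(R + 2 R R\right) = 4 + \left(R + 2 R^{2}\right) = 4 + R + 2 R^{2}$)
$o{\left(-4 \right)} 223 = \left(4 - 4 + 2 \left(-4\right)^{2}\right) 223 = \left(4 - 4 + 2 \cdot 16\right) 223 = \left(4 - 4 + 32\right) 223 = 32 \cdot 223 = 7136$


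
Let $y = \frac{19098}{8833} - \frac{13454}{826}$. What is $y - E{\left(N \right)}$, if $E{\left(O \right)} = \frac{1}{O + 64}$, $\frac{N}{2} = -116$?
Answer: $- \frac{1236249661}{87552696} \approx -14.12$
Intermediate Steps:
$y = - \frac{7361731}{521147}$ ($y = 19098 \cdot \frac{1}{8833} - \frac{961}{59} = \frac{19098}{8833} - \frac{961}{59} = - \frac{7361731}{521147} \approx -14.126$)
$N = -232$ ($N = 2 \left(-116\right) = -232$)
$E{\left(O \right)} = \frac{1}{64 + O}$
$y - E{\left(N \right)} = - \frac{7361731}{521147} - \frac{1}{64 - 232} = - \frac{7361731}{521147} - \frac{1}{-168} = - \frac{7361731}{521147} - - \frac{1}{168} = - \frac{7361731}{521147} + \frac{1}{168} = - \frac{1236249661}{87552696}$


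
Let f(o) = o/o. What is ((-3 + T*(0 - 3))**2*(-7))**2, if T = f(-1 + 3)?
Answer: 63504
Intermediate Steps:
f(o) = 1
T = 1
((-3 + T*(0 - 3))**2*(-7))**2 = ((-3 + 1*(0 - 3))**2*(-7))**2 = ((-3 + 1*(-3))**2*(-7))**2 = ((-3 - 3)**2*(-7))**2 = ((-6)**2*(-7))**2 = (36*(-7))**2 = (-252)**2 = 63504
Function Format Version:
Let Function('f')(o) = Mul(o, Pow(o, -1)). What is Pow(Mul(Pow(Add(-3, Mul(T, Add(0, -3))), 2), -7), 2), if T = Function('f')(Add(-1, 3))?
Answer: 63504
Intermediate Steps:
Function('f')(o) = 1
T = 1
Pow(Mul(Pow(Add(-3, Mul(T, Add(0, -3))), 2), -7), 2) = Pow(Mul(Pow(Add(-3, Mul(1, Add(0, -3))), 2), -7), 2) = Pow(Mul(Pow(Add(-3, Mul(1, -3)), 2), -7), 2) = Pow(Mul(Pow(Add(-3, -3), 2), -7), 2) = Pow(Mul(Pow(-6, 2), -7), 2) = Pow(Mul(36, -7), 2) = Pow(-252, 2) = 63504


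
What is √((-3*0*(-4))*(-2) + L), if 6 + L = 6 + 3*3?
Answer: 3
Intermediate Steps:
L = 9 (L = -6 + (6 + 3*3) = -6 + (6 + 9) = -6 + 15 = 9)
√((-3*0*(-4))*(-2) + L) = √((-3*0*(-4))*(-2) + 9) = √((0*(-4))*(-2) + 9) = √(0*(-2) + 9) = √(0 + 9) = √9 = 3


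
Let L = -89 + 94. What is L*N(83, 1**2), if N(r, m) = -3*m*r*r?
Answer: -103335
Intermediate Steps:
N(r, m) = -3*m*r**2
L = 5
L*N(83, 1**2) = 5*(-3*1**2*83**2) = 5*(-3*1*6889) = 5*(-20667) = -103335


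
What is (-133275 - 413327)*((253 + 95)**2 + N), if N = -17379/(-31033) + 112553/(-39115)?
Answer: -80350482586958985632/1213855795 ≈ -6.6194e+10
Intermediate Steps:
N = -2813077664/1213855795 (N = -17379*(-1/31033) + 112553*(-1/39115) = 17379/31033 - 112553/39115 = -2813077664/1213855795 ≈ -2.3175)
(-133275 - 413327)*((253 + 95)**2 + N) = (-133275 - 413327)*((253 + 95)**2 - 2813077664/1213855795) = -546602*(348**2 - 2813077664/1213855795) = -546602*(121104 - 2813077664/1213855795) = -546602*146999979120016/1213855795 = -80350482586958985632/1213855795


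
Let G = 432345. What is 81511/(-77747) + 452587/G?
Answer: -53591806/33613526715 ≈ -0.0015944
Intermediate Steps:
81511/(-77747) + 452587/G = 81511/(-77747) + 452587/432345 = 81511*(-1/77747) + 452587*(1/432345) = -81511/77747 + 452587/432345 = -53591806/33613526715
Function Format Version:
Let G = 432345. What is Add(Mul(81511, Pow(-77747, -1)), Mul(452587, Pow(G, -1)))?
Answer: Rational(-53591806, 33613526715) ≈ -0.0015944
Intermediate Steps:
Add(Mul(81511, Pow(-77747, -1)), Mul(452587, Pow(G, -1))) = Add(Mul(81511, Pow(-77747, -1)), Mul(452587, Pow(432345, -1))) = Add(Mul(81511, Rational(-1, 77747)), Mul(452587, Rational(1, 432345))) = Add(Rational(-81511, 77747), Rational(452587, 432345)) = Rational(-53591806, 33613526715)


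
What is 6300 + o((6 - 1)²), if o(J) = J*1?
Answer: 6325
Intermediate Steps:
o(J) = J
6300 + o((6 - 1)²) = 6300 + (6 - 1)² = 6300 + 5² = 6300 + 25 = 6325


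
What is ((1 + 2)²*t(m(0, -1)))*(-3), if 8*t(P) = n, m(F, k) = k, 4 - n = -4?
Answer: -27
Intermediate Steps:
n = 8 (n = 4 - 1*(-4) = 4 + 4 = 8)
t(P) = 1 (t(P) = (⅛)*8 = 1)
((1 + 2)²*t(m(0, -1)))*(-3) = ((1 + 2)²*1)*(-3) = (3²*1)*(-3) = (9*1)*(-3) = 9*(-3) = -27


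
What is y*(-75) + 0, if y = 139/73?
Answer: -10425/73 ≈ -142.81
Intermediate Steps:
y = 139/73 (y = 139*(1/73) = 139/73 ≈ 1.9041)
y*(-75) + 0 = (139/73)*(-75) + 0 = -10425/73 + 0 = -10425/73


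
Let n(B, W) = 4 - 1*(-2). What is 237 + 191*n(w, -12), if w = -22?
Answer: 1383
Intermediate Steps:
n(B, W) = 6 (n(B, W) = 4 + 2 = 6)
237 + 191*n(w, -12) = 237 + 191*6 = 237 + 1146 = 1383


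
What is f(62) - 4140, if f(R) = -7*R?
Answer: -4574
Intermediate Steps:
f(62) - 4140 = -7*62 - 4140 = -434 - 4140 = -4574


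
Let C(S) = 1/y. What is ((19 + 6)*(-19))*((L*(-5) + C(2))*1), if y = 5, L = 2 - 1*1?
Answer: 2280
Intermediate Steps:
L = 1 (L = 2 - 1 = 1)
C(S) = 1/5
((19 + 6)*(-19))*((L*(-5) + C(2))*1) = ((19 + 6)*(-19))*((1*(-5) + 1/5)*1) = (25*(-19))*((-5 + 1/5)*1) = -(-2280) = -475*(-24/5) = 2280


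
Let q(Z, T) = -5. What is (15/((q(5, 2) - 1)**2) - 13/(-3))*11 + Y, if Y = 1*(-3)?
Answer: 197/4 ≈ 49.250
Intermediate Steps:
Y = -3
(15/((q(5, 2) - 1)**2) - 13/(-3))*11 + Y = (15/((-5 - 1)**2) - 13/(-3))*11 - 3 = (15/((-6)**2) - 13*(-1/3))*11 - 3 = (15/36 + 13/3)*11 - 3 = (15*(1/36) + 13/3)*11 - 3 = (5/12 + 13/3)*11 - 3 = (19/4)*11 - 3 = 209/4 - 3 = 197/4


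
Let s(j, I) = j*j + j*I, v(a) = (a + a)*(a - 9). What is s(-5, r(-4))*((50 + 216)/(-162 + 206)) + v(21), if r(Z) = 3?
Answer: 6209/11 ≈ 564.45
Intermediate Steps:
v(a) = 2*a*(-9 + a) (v(a) = (2*a)*(-9 + a) = 2*a*(-9 + a))
s(j, I) = j**2 + I*j
s(-5, r(-4))*((50 + 216)/(-162 + 206)) + v(21) = (-5*(3 - 5))*((50 + 216)/(-162 + 206)) + 2*21*(-9 + 21) = (-5*(-2))*(266/44) + 2*21*12 = 10*(266*(1/44)) + 504 = 10*(133/22) + 504 = 665/11 + 504 = 6209/11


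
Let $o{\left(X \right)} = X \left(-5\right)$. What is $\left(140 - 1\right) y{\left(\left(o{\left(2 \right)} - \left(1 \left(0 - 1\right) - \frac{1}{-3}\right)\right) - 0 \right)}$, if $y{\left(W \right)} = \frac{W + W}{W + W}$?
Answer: $139$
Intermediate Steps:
$o{\left(X \right)} = - 5 X$
$y{\left(W \right)} = 1$ ($y{\left(W \right)} = \frac{2 W}{2 W} = 2 W \frac{1}{2 W} = 1$)
$\left(140 - 1\right) y{\left(\left(o{\left(2 \right)} - \left(1 \left(0 - 1\right) - \frac{1}{-3}\right)\right) - 0 \right)} = \left(140 - 1\right) 1 = 139 \cdot 1 = 139$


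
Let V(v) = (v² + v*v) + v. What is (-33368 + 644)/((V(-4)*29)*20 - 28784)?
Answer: 8181/3136 ≈ 2.6087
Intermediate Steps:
V(v) = v + 2*v² (V(v) = (v² + v²) + v = 2*v² + v = v + 2*v²)
(-33368 + 644)/((V(-4)*29)*20 - 28784) = (-33368 + 644)/((-4*(1 + 2*(-4))*29)*20 - 28784) = -32724/((-4*(1 - 8)*29)*20 - 28784) = -32724/((-4*(-7)*29)*20 - 28784) = -32724/((28*29)*20 - 28784) = -32724/(812*20 - 28784) = -32724/(16240 - 28784) = -32724/(-12544) = -32724*(-1/12544) = 8181/3136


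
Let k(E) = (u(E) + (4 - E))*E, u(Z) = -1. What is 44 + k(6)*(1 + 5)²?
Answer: -604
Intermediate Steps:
k(E) = E*(3 - E) (k(E) = (-1 + (4 - E))*E = (3 - E)*E = E*(3 - E))
44 + k(6)*(1 + 5)² = 44 + (6*(3 - 1*6))*(1 + 5)² = 44 + (6*(3 - 6))*6² = 44 + (6*(-3))*36 = 44 - 18*36 = 44 - 648 = -604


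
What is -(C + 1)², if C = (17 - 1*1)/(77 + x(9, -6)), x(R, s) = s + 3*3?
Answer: -36/25 ≈ -1.4400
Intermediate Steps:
x(R, s) = 9 + s (x(R, s) = s + 9 = 9 + s)
C = ⅕ (C = (17 - 1*1)/(77 + (9 - 6)) = (17 - 1)/(77 + 3) = 16/80 = 16*(1/80) = ⅕ ≈ 0.20000)
-(C + 1)² = -(⅕ + 1)² = -(6/5)² = -1*36/25 = -36/25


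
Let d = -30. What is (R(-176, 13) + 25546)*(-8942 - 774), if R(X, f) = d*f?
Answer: -244415696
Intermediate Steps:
R(X, f) = -30*f
(R(-176, 13) + 25546)*(-8942 - 774) = (-30*13 + 25546)*(-8942 - 774) = (-390 + 25546)*(-9716) = 25156*(-9716) = -244415696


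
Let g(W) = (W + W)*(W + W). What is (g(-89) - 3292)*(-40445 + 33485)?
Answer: -197608320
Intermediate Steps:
g(W) = 4*W**2 (g(W) = (2*W)*(2*W) = 4*W**2)
(g(-89) - 3292)*(-40445 + 33485) = (4*(-89)**2 - 3292)*(-40445 + 33485) = (4*7921 - 3292)*(-6960) = (31684 - 3292)*(-6960) = 28392*(-6960) = -197608320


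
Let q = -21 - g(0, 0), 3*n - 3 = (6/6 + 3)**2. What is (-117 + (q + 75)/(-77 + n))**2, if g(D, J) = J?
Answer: 155825289/11236 ≈ 13868.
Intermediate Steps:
n = 19/3 (n = 1 + (6/6 + 3)**2/3 = 1 + (6*(1/6) + 3)**2/3 = 1 + (1 + 3)**2/3 = 1 + (1/3)*4**2 = 1 + (1/3)*16 = 1 + 16/3 = 19/3 ≈ 6.3333)
q = -21 (q = -21 - 1*0 = -21 + 0 = -21)
(-117 + (q + 75)/(-77 + n))**2 = (-117 + (-21 + 75)/(-77 + 19/3))**2 = (-117 + 54/(-212/3))**2 = (-117 + 54*(-3/212))**2 = (-117 - 81/106)**2 = (-12483/106)**2 = 155825289/11236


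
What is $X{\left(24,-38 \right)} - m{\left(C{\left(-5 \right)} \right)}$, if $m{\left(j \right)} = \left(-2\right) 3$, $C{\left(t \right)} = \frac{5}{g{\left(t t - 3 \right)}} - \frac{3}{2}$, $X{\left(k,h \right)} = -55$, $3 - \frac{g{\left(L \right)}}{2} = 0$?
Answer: $-49$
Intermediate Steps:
$g{\left(L \right)} = 6$ ($g{\left(L \right)} = 6 - 0 = 6 + 0 = 6$)
$C{\left(t \right)} = - \frac{2}{3}$ ($C{\left(t \right)} = \frac{5}{6} - \frac{3}{2} = - \frac{2}{3}$)
$m{\left(j \right)} = -6$
$X{\left(24,-38 \right)} - m{\left(C{\left(-5 \right)} \right)} = -55 - -6 = -55 + 6 = -49$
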